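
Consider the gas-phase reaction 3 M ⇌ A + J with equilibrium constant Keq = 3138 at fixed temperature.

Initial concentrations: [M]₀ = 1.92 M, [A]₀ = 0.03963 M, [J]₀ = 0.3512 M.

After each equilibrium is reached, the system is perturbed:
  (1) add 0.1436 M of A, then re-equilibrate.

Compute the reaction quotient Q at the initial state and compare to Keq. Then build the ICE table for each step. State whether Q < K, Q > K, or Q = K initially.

Q₀ = 0.001966 vs Keq = 3138 ⇒ Q<K, forward
Step 1:
                   M          A          J
  Initial       1.92    0.03963     0.3512
  Change      -1.861     0.6204     0.6204
  Equil       0.0589       0.66     0.9716
  solve Keq expr → x = 0.6204; check Q = 3138
Then add 0.1436 M of A.
Step 2:
                   M          A          J
  Initial     0.0589     0.8036     0.9716
  Change    0.003932  -0.001311  -0.001311
  Equil      0.06283     0.8023     0.9703
  solve Keq expr → x = -0.001311; check Q = 3138

Q₀ = 0.001966; Q < K (proceeds forward)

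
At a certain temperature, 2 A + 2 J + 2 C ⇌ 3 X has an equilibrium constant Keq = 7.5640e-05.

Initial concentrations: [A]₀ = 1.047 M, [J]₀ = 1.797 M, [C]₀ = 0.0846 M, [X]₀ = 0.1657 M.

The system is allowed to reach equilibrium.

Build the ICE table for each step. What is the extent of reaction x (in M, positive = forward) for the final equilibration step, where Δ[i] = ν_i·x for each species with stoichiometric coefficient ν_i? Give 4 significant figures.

Q₀ = 0.1796 vs Keq = 7.5640e-05 ⇒ Q>K, reverse
Step 1:
                   A          J          C          X
  Initial      1.047      1.797     0.0846     0.1657
  Change     0.09544    0.09544    0.09544    -0.1432
  Equil        1.142      1.892       0.18    0.02255
  solve Keq expr → x = -0.04772; check Q = 7.5640e-05

x = -0.04772 M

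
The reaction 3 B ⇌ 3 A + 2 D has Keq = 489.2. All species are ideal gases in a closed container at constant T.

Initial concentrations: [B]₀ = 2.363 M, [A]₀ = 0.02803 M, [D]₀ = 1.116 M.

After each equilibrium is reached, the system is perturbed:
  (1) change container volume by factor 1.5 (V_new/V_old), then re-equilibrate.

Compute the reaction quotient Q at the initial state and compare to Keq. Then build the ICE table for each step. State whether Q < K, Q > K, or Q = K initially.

Q₀ = 2.0788e-06 vs Keq = 489.2 ⇒ Q<K, forward
Step 1:
                   B          A          D
  Initial      2.363    0.02803      1.116
  Change       -1.92       1.92       1.28
  Equil       0.4428      1.948      2.396
  solve Keq expr → x = 0.6401; check Q = 489.2
Then change container volume by factor 1.5 (V_new/V_old).
Step 2:
                   B          A          D
  Initial     0.2952      1.299      1.597
  Change    -0.05645    0.05645    0.03763
  Equil       0.2387      1.355      1.635
  solve Keq expr → x = 0.01882; check Q = 489.2

Q₀ = 2.0788e-06; Q < K (proceeds forward)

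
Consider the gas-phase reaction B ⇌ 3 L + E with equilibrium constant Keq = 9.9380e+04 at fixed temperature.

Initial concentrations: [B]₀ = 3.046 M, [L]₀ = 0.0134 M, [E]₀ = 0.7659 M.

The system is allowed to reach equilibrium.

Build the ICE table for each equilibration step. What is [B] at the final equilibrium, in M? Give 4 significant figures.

Q₀ = 6.0500e-07 vs Keq = 9.9380e+04 ⇒ Q<K, forward
Step 1:
                   B          L          E
  Initial      3.046     0.0134     0.7659
  Change      -3.018      9.053      3.018
  Equil      0.02837      9.066      3.784
  solve Keq expr → x = 3.018; check Q = 9.9380e+04

[B]_eq = 0.02837 M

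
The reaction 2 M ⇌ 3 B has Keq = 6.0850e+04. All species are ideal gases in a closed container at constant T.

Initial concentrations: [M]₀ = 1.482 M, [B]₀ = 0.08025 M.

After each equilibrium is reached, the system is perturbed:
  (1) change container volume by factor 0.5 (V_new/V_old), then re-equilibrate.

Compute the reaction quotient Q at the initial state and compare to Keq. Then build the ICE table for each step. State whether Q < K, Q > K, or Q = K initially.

Q₀ = 2.3531e-04; Q < K (proceeds forward)

Q₀ = 2.3531e-04 vs Keq = 6.0850e+04 ⇒ Q<K, forward
Step 1:
                    M           B
  Initial       1.482     0.08025
  Change       -1.468       2.202
  Equil       0.01398       2.282
  solve Keq expr → x = 0.734; check Q = 6.0850e+04
Then change container volume by factor 0.5 (V_new/V_old).
Step 2:
                    M           B
  Initial     0.02795       4.565
  Change      0.01136    -0.01704
  Equil       0.03931       4.548
  solve Keq expr → x = -0.005679; check Q = 6.0850e+04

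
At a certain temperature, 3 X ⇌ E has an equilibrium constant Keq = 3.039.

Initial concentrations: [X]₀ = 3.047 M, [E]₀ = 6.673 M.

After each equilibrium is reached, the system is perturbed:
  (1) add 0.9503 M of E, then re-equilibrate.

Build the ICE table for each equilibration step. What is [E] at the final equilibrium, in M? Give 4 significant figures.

Q₀ = 0.2359 vs Keq = 3.039 ⇒ Q<K, forward
Step 1:
                  X         E
  Initial     3.047     6.673
  Change     -1.711    0.5704
  Equil       1.336     7.243
  solve Keq expr → x = 0.5704; check Q = 3.039
Then add 0.9503 M of E.
Step 2:
                  X         E
  Initial     1.336     8.194
  Change    0.05499  -0.01833
  Equil       1.391     8.175
  solve Keq expr → x = -0.01833; check Q = 3.039

[E]_eq = 8.175 M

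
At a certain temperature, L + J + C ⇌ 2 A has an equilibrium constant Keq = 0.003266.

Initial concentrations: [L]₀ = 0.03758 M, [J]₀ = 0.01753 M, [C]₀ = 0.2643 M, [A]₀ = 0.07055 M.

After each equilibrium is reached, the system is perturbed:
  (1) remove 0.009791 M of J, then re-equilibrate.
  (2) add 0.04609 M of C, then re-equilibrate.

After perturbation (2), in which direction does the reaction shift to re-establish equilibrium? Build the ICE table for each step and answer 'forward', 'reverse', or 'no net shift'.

Q₀ = 28.59 vs Keq = 0.003266 ⇒ Q>K, reverse
Step 1:
                    L           J           C           A
  Initial     0.03758     0.01753      0.2643     0.07055
  Change      0.03432     0.03432     0.03432    -0.06864
  Equil        0.0719     0.05185      0.2986    0.001907
  solve Keq expr → x = -0.03432; check Q = 0.003266
Then remove 0.009791 M of J.
Step 2:
                    L           J           C           A
  Initial      0.0719     0.04206      0.2986    0.001907
  Change   9.3082e-05  9.3082e-05  9.3082e-05 -1.8616e-04
  Equil       0.07199     0.04215      0.2987    0.001721
  solve Keq expr → x = -9.3082e-05; check Q = 0.003266
Then add 0.04609 M of C.
Step 3:
                    L           J           C           A
  Initial     0.07199     0.04215      0.3448    0.001721
  Change  -6.2817e-05 -6.2817e-05 -6.2817e-05  1.2563e-04
  Equil       0.07193     0.04209      0.3447    0.001846
  solve Keq expr → x = 6.2817e-05; check Q = 0.003266

Direction: forward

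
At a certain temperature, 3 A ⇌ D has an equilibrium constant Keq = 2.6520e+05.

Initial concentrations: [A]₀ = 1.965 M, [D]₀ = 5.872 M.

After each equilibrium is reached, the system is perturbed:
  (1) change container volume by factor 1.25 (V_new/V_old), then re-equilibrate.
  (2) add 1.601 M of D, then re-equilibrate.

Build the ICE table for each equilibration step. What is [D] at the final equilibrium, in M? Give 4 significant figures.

Q₀ = 0.7739 vs Keq = 2.6520e+05 ⇒ Q<K, forward
Step 1:
                  A         D
  I           1.965     5.872
  C          -1.936    0.6453
  E         0.02907     6.517
  solve Keq expr → x = 0.6453; check Q = 2.6520e+05
Then change container volume by factor 1.25 (V_new/V_old).
Step 2:
                  A         D
  I         0.02326     5.214
  C        0.003729 -0.001243
  E         0.02699     5.213
  solve Keq expr → x = -0.001243; check Q = 2.6520e+05
Then add 1.601 M of D.
Step 3:
                  A         D
  I         0.02699     6.814
  C        0.002519 -8.3969e-04
  E         0.02951     6.813
  solve Keq expr → x = -8.3969e-04; check Q = 2.6520e+05

[D]_eq = 6.813 M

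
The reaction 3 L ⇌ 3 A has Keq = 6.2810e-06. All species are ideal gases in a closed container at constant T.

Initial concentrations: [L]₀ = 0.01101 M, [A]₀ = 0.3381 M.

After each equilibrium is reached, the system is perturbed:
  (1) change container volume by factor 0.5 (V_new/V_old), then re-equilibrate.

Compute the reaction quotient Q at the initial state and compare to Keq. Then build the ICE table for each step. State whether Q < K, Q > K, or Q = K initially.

Q₀ = 2.8958e+04; Q > K (proceeds reverse)

Q₀ = 2.8958e+04 vs Keq = 6.2810e-06 ⇒ Q>K, reverse
Step 1:
                  L         A
  I         0.01101    0.3381
  C          0.3318   -0.3318
  E          0.3428  0.006325
  solve Keq expr → x = -0.1106; check Q = 6.2810e-06
Then change container volume by factor 0.5 (V_new/V_old).
Step 2:
                  L         A
  I          0.6856   0.01265
  C               0         0
  E          0.6856   0.01265
  solve Keq expr → x = 0; check Q = 6.2810e-06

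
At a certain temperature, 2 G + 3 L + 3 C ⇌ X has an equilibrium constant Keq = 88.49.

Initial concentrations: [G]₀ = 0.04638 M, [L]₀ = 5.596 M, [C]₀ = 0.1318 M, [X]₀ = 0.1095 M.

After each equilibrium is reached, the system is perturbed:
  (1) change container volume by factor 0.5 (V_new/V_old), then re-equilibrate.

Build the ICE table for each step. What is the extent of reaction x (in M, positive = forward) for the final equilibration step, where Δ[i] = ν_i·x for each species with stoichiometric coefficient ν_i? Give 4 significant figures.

x = 0.03943 M

Q₀ = 126.9 vs Keq = 88.49 ⇒ Q>K, reverse
Step 1:
                  G         L         C         X
  Initial   0.04638     5.596    0.1318    0.1095
  Change   0.004511  0.006767  0.006767 -0.002256
  Equil     0.05089     5.603    0.1386    0.1072
  solve Keq expr → x = -0.002256; check Q = 88.49
Then change container volume by factor 0.5 (V_new/V_old).
Step 2:
                  G         L         C         X
  Initial    0.1018     11.21    0.2771    0.2145
  Change   -0.07886   -0.1183   -0.1183   0.03943
  Equil     0.02292     11.09    0.1588    0.2539
  solve Keq expr → x = 0.03943; check Q = 88.49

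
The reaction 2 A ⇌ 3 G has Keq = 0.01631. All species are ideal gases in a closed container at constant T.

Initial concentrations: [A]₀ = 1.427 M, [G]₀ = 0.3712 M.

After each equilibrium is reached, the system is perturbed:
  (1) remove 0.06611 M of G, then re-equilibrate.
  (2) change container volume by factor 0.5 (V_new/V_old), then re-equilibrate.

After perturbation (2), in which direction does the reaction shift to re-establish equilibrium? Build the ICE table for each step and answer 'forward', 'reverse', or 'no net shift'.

Q₀ = 0.02512 vs Keq = 0.01631 ⇒ Q>K, reverse
Step 1:
                    A           G
  I             1.427      0.3712
  C           0.03016    -0.04525
  E             1.457       0.326
  solve Keq expr → x = -0.01508; check Q = 0.01631
Then remove 0.06611 M of G.
Step 2:
                    A           G
  I             1.457      0.2598
  C          -0.04007     0.06011
  E             1.417        0.32
  solve Keq expr → x = 0.02004; check Q = 0.01631
Then change container volume by factor 0.5 (V_new/V_old).
Step 3:
                    A           G
  I             2.834      0.6399
  C           0.08154     -0.1223
  E             2.916      0.5176
  solve Keq expr → x = -0.04077; check Q = 0.01631

Direction: reverse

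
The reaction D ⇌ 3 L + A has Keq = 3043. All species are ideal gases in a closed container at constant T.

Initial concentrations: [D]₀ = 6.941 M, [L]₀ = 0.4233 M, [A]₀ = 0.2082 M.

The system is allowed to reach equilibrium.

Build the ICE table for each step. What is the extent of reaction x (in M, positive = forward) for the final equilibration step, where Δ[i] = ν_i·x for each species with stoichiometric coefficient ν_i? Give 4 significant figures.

Q₀ = 0.002275 vs Keq = 3043 ⇒ Q<K, forward
Step 1:
                  D         L         A
  init        6.941    0.4233    0.2082
  Δ           -4.08     12.24      4.08
  eq          2.861     12.66     4.288
  solve Keq expr → x = 4.08; check Q = 3043

x = 4.08 M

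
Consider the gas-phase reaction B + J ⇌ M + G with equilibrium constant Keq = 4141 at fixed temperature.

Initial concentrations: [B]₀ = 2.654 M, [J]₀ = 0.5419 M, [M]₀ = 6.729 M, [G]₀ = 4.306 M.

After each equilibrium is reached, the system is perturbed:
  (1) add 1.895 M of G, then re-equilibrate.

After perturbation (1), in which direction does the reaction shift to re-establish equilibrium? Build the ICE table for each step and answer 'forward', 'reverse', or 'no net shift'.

Direction: reverse

Q₀ = 20.15 vs Keq = 4141 ⇒ Q<K, forward
Step 1:
                  B         J         M         G
  init        2.654    0.5419     6.729     4.306
  Δ         -0.5379   -0.5379    0.5379    0.5379
  eq          2.116  0.004017     7.267     4.844
  solve Keq expr → x = 0.5379; check Q = 4141
Then add 1.895 M of G.
Step 2:
                  B         J         M         G
  init        2.116  0.004017     7.267     6.739
  Δ        0.001565  0.001565 -0.001565 -0.001565
  eq          2.118  0.005582     7.265     6.737
  solve Keq expr → x = -0.001565; check Q = 4141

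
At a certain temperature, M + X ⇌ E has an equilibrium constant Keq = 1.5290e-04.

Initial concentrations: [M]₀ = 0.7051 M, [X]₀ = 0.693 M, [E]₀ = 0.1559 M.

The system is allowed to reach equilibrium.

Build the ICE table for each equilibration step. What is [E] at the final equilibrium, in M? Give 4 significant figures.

Q₀ = 0.3191 vs Keq = 1.5290e-04 ⇒ Q>K, reverse
Step 1:
                   M          X          E
  I           0.7051      0.693     0.1559
  C           0.1558     0.1558    -0.1558
  E           0.8609     0.8488 1.1173e-04
  solve Keq expr → x = -0.1558; check Q = 1.5290e-04

[E]_eq = 1.1173e-04 M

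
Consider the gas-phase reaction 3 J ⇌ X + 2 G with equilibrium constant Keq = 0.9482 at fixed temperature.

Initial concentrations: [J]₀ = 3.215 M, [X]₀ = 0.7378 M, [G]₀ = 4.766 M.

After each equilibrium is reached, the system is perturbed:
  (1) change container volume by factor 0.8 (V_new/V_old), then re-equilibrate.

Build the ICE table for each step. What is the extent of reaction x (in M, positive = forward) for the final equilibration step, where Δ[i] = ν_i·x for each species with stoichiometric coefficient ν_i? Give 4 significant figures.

Q₀ = 0.5043 vs Keq = 0.9482 ⇒ Q<K, forward
Step 1:
                    J           X           G
  init          3.215      0.7378       4.766
  Δ           -0.3753      0.1251      0.2502
  eq             2.84      0.8629       5.016
  solve Keq expr → x = 0.1251; check Q = 0.9482
Then change container volume by factor 0.8 (V_new/V_old).
Step 2:
                    J           X           G
  init           3.55       1.079        6.27
  Δ                 0           0           0
  eq             3.55       1.079        6.27
  solve Keq expr → x = 0; check Q = 0.9482

x = 0 M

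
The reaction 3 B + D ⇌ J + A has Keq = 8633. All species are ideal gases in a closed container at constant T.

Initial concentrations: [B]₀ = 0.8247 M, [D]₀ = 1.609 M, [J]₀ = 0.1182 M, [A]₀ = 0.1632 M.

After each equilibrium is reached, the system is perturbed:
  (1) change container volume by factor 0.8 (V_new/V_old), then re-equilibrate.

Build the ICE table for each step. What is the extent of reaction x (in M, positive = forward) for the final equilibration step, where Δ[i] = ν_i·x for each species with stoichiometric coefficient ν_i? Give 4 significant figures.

Q₀ = 0.02137 vs Keq = 8633 ⇒ Q<K, forward
Step 1:
                   B          D          J          A
  I           0.8247      1.609     0.1182     0.1632
  C          -0.8004    -0.2668     0.2668     0.2668
  E          0.02427      1.342      0.385       0.43
  solve Keq expr → x = 0.2668; check Q = 8633
Then change container volume by factor 0.8 (V_new/V_old).
Step 2:
                   B          D          J          A
  I          0.03033      1.678     0.4813     0.5375
  C        -0.004138  -0.001379   0.001379   0.001379
  E          0.02619      1.676     0.4826     0.5389
  solve Keq expr → x = 0.001379; check Q = 8633

x = 0.001379 M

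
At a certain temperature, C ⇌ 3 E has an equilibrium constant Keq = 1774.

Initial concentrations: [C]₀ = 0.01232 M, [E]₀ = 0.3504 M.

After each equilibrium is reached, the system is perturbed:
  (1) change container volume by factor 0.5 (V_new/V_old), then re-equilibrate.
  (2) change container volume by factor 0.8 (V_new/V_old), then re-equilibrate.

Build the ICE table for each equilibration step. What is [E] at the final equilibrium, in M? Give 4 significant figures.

Q₀ = 3.492 vs Keq = 1774 ⇒ Q<K, forward
Step 1:
                  C         E
  Initial   0.01232    0.3504
  Change   -0.01229   0.03686
  Equil   3.2739e-05    0.3873
  solve Keq expr → x = 0.01229; check Q = 1774
Then change container volume by factor 0.5 (V_new/V_old).
Step 2:
                  C         E
  Initial 6.5477e-05    0.7745
  Change  1.9584e-04 -5.8751e-04
  Equil   2.6131e-04    0.7739
  solve Keq expr → x = -1.9584e-04; check Q = 1774
Then change container volume by factor 0.8 (V_new/V_old).
Step 3:
                  C         E
  Initial 3.2664e-04    0.9674
  Change  1.8287e-04 -5.4860e-04
  Equil   5.0951e-04    0.9669
  solve Keq expr → x = -1.8287e-04; check Q = 1774

[E]_eq = 0.9669 M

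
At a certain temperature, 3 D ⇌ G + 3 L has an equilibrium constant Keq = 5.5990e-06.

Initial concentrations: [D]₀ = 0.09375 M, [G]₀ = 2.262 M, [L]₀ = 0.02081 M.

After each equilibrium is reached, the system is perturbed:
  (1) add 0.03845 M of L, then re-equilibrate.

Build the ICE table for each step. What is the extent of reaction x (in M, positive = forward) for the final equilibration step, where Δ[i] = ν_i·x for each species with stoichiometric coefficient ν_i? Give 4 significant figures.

x = -0.01264 M

Q₀ = 0.02474 vs Keq = 5.5990e-06 ⇒ Q>K, reverse
Step 1:
                    D           G           L
  Initial     0.09375       2.262     0.02081
  Change      0.01928   -0.006427    -0.01928
  Equil         0.113       2.256     0.00153
  solve Keq expr → x = -0.006427; check Q = 5.5990e-06
Then add 0.03845 M of L.
Step 2:
                    D           G           L
  Initial       0.113       2.256     0.03998
  Change      0.03793    -0.01264    -0.03793
  Equil         0.151       2.243    0.002048
  solve Keq expr → x = -0.01264; check Q = 5.5990e-06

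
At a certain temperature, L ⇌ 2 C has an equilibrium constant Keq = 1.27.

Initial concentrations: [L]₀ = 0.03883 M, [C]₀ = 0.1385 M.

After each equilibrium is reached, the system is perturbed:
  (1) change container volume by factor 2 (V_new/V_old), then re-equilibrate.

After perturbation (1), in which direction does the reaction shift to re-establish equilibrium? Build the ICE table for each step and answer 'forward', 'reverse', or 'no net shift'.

Q₀ = 0.494 vs Keq = 1.27 ⇒ Q<K, forward
Step 1:
                   L          C
  Initial    0.03883     0.1385
  Change    -0.01596    0.03192
  Equil      0.02287     0.1704
  solve Keq expr → x = 0.01596; check Q = 1.27
Then change container volume by factor 2 (V_new/V_old).
Step 2:
                   L          C
  Initial    0.01143    0.08521
  Change   -0.004458   0.008916
  Equil     0.006976    0.09413
  solve Keq expr → x = 0.004458; check Q = 1.27

Direction: forward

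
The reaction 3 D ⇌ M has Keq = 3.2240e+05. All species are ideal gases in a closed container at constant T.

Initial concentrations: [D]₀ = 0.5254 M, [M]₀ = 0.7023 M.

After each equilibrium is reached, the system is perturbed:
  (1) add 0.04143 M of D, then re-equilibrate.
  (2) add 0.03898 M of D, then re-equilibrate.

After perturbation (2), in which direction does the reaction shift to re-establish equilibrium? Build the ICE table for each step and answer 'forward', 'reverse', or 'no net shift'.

Q₀ = 4.842 vs Keq = 3.2240e+05 ⇒ Q<K, forward
Step 1:
                    D           M
  Initial      0.5254      0.7023
  Change      -0.5115      0.1705
  Equil       0.01394      0.8728
  solve Keq expr → x = 0.1705; check Q = 3.2240e+05
Then add 0.04143 M of D.
Step 2:
                    D           M
  Initial     0.05537      0.8728
  Change     -0.04136     0.01379
  Equil       0.01401      0.8866
  solve Keq expr → x = 0.01379; check Q = 3.2240e+05
Then add 0.03898 M of D.
Step 3:
                    D           M
  Initial     0.05299      0.8866
  Change     -0.03891     0.01297
  Equil       0.01408      0.8995
  solve Keq expr → x = 0.01297; check Q = 3.2240e+05

Direction: forward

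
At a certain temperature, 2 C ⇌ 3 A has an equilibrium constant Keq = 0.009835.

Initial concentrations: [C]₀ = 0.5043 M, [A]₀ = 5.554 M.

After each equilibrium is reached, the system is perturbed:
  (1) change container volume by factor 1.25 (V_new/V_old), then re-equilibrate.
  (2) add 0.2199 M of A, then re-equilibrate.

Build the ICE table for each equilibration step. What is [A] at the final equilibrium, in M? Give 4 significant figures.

[A]_eq = 0.4654 M

Q₀ = 673.7 vs Keq = 0.009835 ⇒ Q>K, reverse
Step 1:
                  C         A
  Initial    0.5043     5.554
  Change      3.351    -5.027
  Equil       3.856    0.5268
  solve Keq expr → x = -1.676; check Q = 0.009835
Then change container volume by factor 1.25 (V_new/V_old).
Step 2:
                  C         A
  Initial     3.085    0.4215
  Change   -0.02036   0.03054
  Equil       3.064     0.452
  solve Keq expr → x = 0.01018; check Q = 0.009835
Then add 0.2199 M of A.
Step 3:
                  C         A
  Initial     3.064    0.6719
  Change     0.1376   -0.2065
  Equil       3.202    0.4654
  solve Keq expr → x = -0.06882; check Q = 0.009835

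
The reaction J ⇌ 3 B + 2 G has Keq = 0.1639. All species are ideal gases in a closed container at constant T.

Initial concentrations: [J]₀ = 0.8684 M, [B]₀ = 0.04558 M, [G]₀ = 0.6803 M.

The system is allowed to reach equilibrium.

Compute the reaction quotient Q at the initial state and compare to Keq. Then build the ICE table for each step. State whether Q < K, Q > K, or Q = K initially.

Q₀ = 5.0467e-05 vs Keq = 0.1639 ⇒ Q<K, forward
Step 1:
                   J          B          G
  init        0.8684    0.04558     0.6803
  Δ          -0.1503     0.4508     0.3006
  eq          0.7181     0.4964     0.9809
  solve Keq expr → x = 0.1503; check Q = 0.1639

Q₀ = 5.0467e-05; Q < K (proceeds forward)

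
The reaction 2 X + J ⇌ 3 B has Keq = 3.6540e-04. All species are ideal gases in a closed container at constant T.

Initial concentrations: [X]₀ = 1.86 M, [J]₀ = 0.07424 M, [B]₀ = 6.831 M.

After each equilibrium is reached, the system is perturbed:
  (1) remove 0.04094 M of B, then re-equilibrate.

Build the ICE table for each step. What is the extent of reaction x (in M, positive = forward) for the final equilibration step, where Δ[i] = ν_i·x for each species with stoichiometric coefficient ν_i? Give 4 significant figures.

Q₀ = 1241 vs Keq = 3.6540e-04 ⇒ Q>K, reverse
Step 1:
                  X         J         B
  Initial      1.86   0.07424     6.831
  Change      4.343     2.172    -6.515
  Equil       6.203     2.246    0.3161
  solve Keq expr → x = -2.172; check Q = 3.6540e-04
Then remove 0.04094 M of B.
Step 2:
                  X         J         B
  Initial     6.203     2.246    0.2751
  Change   -0.02629  -0.01314   0.03943
  Equil       6.177     2.233    0.3146
  solve Keq expr → x = 0.01314; check Q = 3.6540e-04

x = 0.01314 M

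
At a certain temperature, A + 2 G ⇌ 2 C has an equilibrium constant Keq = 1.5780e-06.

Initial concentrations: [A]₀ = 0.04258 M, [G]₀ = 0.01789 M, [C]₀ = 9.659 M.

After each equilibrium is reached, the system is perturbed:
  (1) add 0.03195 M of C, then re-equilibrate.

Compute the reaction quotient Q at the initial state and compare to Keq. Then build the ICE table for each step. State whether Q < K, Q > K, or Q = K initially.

Q₀ = 6.8460e+06; Q > K (proceeds reverse)

Q₀ = 6.8460e+06 vs Keq = 1.5780e-06 ⇒ Q>K, reverse
Step 1:
                   A          G          C
  init       0.04258    0.01789      9.659
  Δ            4.816      9.632     -9.632
  eq           4.859       9.65    0.02672
  solve Keq expr → x = -4.816; check Q = 1.5780e-06
Then add 0.03195 M of C.
Step 2:
                   A          G          C
  init         4.859       9.65    0.05867
  Δ          0.01591    0.03182   -0.03182
  eq           4.875      9.682    0.02685
  solve Keq expr → x = -0.01591; check Q = 1.5780e-06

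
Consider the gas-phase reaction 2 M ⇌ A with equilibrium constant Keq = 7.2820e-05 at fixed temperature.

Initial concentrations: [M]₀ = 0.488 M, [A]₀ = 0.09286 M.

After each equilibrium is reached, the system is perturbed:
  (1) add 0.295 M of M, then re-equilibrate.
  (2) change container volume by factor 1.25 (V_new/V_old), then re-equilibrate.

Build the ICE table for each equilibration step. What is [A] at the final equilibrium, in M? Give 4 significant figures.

Q₀ = 0.3899 vs Keq = 7.2820e-05 ⇒ Q>K, reverse
Step 1:
                  M         A
  I           0.488   0.09286
  C          0.1857  -0.09283
  E          0.6737 3.3046e-05
  solve Keq expr → x = -0.09283; check Q = 7.2820e-05
Then add 0.295 M of M.
Step 2:
                  M         A
  I          0.9687 3.3046e-05
  C       -7.0540e-05 3.5270e-05
  E          0.9686 6.8316e-05
  solve Keq expr → x = 3.5270e-05; check Q = 7.2820e-05
Then change container volume by factor 1.25 (V_new/V_old).
Step 3:
                  M         A
  I          0.7749 5.4653e-05
  C       2.1856e-05 -1.0928e-05
  E          0.7749 4.3725e-05
  solve Keq expr → x = -1.0928e-05; check Q = 7.2820e-05

[A]_eq = 4.3725e-05 M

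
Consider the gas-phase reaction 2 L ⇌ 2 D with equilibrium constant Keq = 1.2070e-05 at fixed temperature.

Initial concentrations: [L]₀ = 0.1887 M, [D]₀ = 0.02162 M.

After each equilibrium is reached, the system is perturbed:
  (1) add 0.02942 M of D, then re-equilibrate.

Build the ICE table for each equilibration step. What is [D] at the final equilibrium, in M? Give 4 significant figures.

[D]_eq = 8.3002e-04 M

Q₀ = 0.01313 vs Keq = 1.2070e-05 ⇒ Q>K, reverse
Step 1:
                   L          D
  init        0.1887    0.02162
  Δ          0.02089   -0.02089
  eq          0.2096 7.2816e-04
  solve Keq expr → x = -0.01045; check Q = 1.2070e-05
Then add 0.02942 M of D.
Step 2:
                   L          D
  init        0.2096    0.03015
  Δ          0.02932   -0.02932
  eq          0.2389 8.3002e-04
  solve Keq expr → x = -0.01466; check Q = 1.2070e-05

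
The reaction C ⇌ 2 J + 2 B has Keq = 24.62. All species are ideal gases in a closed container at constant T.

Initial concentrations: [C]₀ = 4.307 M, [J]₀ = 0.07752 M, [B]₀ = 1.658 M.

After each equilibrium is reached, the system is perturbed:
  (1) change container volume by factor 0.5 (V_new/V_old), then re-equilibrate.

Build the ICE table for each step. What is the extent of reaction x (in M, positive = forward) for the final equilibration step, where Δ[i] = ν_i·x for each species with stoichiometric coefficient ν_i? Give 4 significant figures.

x = -1.078 M

Q₀ = 0.003835 vs Keq = 24.62 ⇒ Q<K, forward
Step 1:
                    C           J           B
  Initial       4.307     0.07752       1.658
  Change       -1.107       2.214       2.214
  Equil           3.2       2.292       3.872
  solve Keq expr → x = 1.107; check Q = 24.62
Then change container volume by factor 0.5 (V_new/V_old).
Step 2:
                    C           J           B
  Initial         6.4       4.584       7.745
  Change        1.078      -2.156      -2.156
  Equil         7.478       2.428       5.589
  solve Keq expr → x = -1.078; check Q = 24.62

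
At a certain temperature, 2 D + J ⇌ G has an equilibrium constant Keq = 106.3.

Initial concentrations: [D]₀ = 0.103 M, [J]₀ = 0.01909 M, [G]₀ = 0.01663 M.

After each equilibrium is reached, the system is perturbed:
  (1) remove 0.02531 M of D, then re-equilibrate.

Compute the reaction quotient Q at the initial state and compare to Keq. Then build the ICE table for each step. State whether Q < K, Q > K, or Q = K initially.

Q₀ = 82.11 vs Keq = 106.3 ⇒ Q<K, forward
Step 1:
                  D         J         G
  Initial     0.103   0.01909   0.01663
  Change  -0.003406 -0.001703  0.001703
  Equil     0.09959   0.01739   0.01833
  solve Keq expr → x = 0.001703; check Q = 106.3
Then remove 0.02531 M of D.
Step 2:
                  D         J         G
  Initial   0.07428   0.01739   0.01833
  Change   0.007134  0.003567 -0.003567
  Equil     0.08142   0.02095   0.01477
  solve Keq expr → x = -0.003567; check Q = 106.3

Q₀ = 82.11; Q < K (proceeds forward)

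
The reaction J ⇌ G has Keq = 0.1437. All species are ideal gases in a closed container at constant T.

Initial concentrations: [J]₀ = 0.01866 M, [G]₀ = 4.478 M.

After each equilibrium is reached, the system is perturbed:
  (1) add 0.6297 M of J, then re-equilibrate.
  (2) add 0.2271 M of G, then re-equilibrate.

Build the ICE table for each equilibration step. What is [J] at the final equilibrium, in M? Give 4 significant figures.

[J]_eq = 4.681 M

Q₀ = 240 vs Keq = 0.1437 ⇒ Q>K, reverse
Step 1:
                  J         G
  Initial   0.01866     4.478
  Change      3.913    -3.913
  Equil       3.932     0.565
  solve Keq expr → x = -3.913; check Q = 0.1437
Then add 0.6297 M of J.
Step 2:
                  J         G
  Initial     4.561     0.565
  Change   -0.07912   0.07912
  Equil       4.482    0.6441
  solve Keq expr → x = 0.07912; check Q = 0.1437
Then add 0.2271 M of G.
Step 3:
                  J         G
  Initial     4.482    0.8712
  Change     0.1986   -0.1986
  Equil       4.681    0.6726
  solve Keq expr → x = -0.1986; check Q = 0.1437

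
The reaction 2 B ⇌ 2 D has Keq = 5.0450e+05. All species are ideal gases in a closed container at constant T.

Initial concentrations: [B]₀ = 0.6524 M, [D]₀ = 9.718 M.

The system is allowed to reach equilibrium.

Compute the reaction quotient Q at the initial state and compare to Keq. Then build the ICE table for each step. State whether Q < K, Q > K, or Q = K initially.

Q₀ = 221.9 vs Keq = 5.0450e+05 ⇒ Q<K, forward
Step 1:
                    B           D
  init         0.6524       9.718
  Δ           -0.6378      0.6378
  eq          0.01458       10.36
  solve Keq expr → x = 0.3189; check Q = 5.0450e+05

Q₀ = 221.9; Q < K (proceeds forward)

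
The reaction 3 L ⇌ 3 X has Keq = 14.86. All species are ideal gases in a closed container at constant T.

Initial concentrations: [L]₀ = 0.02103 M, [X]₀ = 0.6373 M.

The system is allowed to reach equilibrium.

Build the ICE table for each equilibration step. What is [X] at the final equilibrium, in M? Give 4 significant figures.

[X]_eq = 0.468 M

Q₀ = 2.7830e+04 vs Keq = 14.86 ⇒ Q>K, reverse
Step 1:
                   L          X
  I          0.02103     0.6373
  C           0.1693    -0.1693
  E           0.1904      0.468
  solve Keq expr → x = -0.05644; check Q = 14.86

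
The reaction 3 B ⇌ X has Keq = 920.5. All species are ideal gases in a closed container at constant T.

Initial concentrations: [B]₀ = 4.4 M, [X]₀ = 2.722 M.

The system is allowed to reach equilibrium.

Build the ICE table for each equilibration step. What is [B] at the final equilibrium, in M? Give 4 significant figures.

Q₀ = 0.03195 vs Keq = 920.5 ⇒ Q<K, forward
Step 1:
                   B          X
  I              4.4      2.722
  C           -4.235      1.412
  E            0.165      4.134
  solve Keq expr → x = 1.412; check Q = 920.5

[B]_eq = 0.165 M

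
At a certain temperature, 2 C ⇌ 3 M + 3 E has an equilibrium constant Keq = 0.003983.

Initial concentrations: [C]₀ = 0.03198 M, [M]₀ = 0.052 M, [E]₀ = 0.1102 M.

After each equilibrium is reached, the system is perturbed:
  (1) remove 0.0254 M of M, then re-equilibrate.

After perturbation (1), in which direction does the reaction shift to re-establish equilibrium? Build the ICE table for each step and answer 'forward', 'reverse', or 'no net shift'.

Direction: forward

Q₀ = 1.8399e-04 vs Keq = 0.003983 ⇒ Q<K, forward
Step 1:
                    C           M           E
  I           0.03198       0.052      0.1102
  C          -0.01581     0.02371     0.02371
  E           0.01617     0.07571      0.1339
  solve Keq expr → x = 0.007903; check Q = 0.003983
Then remove 0.0254 M of M.
Step 2:
                    C           M           E
  I           0.01617     0.05031      0.1339
  C         -0.004672    0.007009    0.007009
  E            0.0115     0.05732      0.1409
  solve Keq expr → x = 0.002336; check Q = 0.003983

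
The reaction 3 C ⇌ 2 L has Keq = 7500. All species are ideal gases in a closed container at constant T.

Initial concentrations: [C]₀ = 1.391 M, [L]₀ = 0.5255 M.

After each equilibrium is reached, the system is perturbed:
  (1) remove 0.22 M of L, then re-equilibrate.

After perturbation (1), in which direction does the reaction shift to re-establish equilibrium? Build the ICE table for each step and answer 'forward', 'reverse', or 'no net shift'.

Direction: forward

Q₀ = 0.1026 vs Keq = 7500 ⇒ Q<K, forward
Step 1:
                  C         L
  init        1.391    0.5255
  Δ          -1.327    0.8845
  eq        0.06424      1.41
  solve Keq expr → x = 0.4423; check Q = 7500
Then remove 0.22 M of L.
Step 2:
                  C         L
  init      0.06424      1.19
  Δ       -0.006725  0.004483
  eq        0.05751     1.194
  solve Keq expr → x = 0.002242; check Q = 7500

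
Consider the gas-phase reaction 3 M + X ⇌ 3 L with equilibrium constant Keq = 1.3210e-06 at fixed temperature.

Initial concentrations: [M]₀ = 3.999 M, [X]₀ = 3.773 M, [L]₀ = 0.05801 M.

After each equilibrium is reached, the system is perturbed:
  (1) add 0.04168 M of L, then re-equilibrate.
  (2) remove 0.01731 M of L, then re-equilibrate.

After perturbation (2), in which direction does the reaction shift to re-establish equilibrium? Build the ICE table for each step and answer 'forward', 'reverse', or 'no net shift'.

Q₀ = 8.0904e-07 vs Keq = 1.3210e-06 ⇒ Q<K, forward
Step 1:
                    M           X           L
  Initial       3.999       3.773     0.05801
  Change     -0.01011   -0.003369     0.01011
  Equil         3.989        3.77     0.06812
  solve Keq expr → x = 0.003369; check Q = 1.3210e-06
Then add 0.04168 M of L.
Step 2:
                    M           X           L
  Initial       3.989        3.77      0.1098
  Change       0.0409     0.01363     -0.0409
  Equil          4.03       3.783      0.0689
  solve Keq expr → x = -0.01363; check Q = 1.3210e-06
Then remove 0.01731 M of L.
Step 3:
                    M           X           L
  Initial        4.03       3.783     0.05159
  Change     -0.01699   -0.005662     0.01699
  Equil         4.013       3.778     0.06857
  solve Keq expr → x = 0.005662; check Q = 1.3210e-06

Direction: forward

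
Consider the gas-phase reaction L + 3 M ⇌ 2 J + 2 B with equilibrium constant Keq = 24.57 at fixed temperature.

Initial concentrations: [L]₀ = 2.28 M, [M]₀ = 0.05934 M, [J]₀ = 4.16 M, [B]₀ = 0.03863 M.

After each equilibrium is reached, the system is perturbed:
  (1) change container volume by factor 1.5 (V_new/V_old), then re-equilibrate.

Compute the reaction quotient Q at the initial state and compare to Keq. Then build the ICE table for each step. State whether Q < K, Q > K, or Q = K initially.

Q₀ = 54.21; Q > K (proceeds reverse)

Q₀ = 54.21 vs Keq = 24.57 ⇒ Q>K, reverse
Step 1:
                    L           M           J           B
  init           2.28     0.05934        4.16     0.03863
  Δ          0.003101    0.009303   -0.006202   -0.006202
  eq            2.283     0.06864       4.154     0.03243
  solve Keq expr → x = -0.003101; check Q = 24.57
Then change container volume by factor 1.5 (V_new/V_old).
Step 2:
                    L           M           J           B
  init          1.522     0.04576       2.769     0.02162
  Δ                 0           0           0           0
  eq            1.522     0.04576       2.769     0.02162
  solve Keq expr → x = 0; check Q = 24.57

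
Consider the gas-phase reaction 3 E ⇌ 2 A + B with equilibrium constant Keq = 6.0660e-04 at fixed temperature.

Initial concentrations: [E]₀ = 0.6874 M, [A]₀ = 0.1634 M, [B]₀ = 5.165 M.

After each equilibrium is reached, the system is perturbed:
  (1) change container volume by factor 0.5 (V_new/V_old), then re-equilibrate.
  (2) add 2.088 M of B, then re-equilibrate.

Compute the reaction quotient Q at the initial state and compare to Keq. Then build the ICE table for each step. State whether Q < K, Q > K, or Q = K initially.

Q₀ = 0.4246; Q > K (proceeds reverse)

Q₀ = 0.4246 vs Keq = 6.0660e-04 ⇒ Q>K, reverse
Step 1:
                    E           A           B
  I            0.6874      0.1634       5.165
  C            0.2307     -0.1538     -0.0769
  E            0.9181    0.009605       5.088
  solve Keq expr → x = -0.0769; check Q = 6.0660e-04
Then change container volume by factor 0.5 (V_new/V_old).
Step 2:
                    E           A           B
  I             1.836     0.01921       10.18
  C                 0           0           0
  E             1.836     0.01921       10.18
  solve Keq expr → x = 0; check Q = 6.0660e-04
Then add 2.088 M of B.
Step 3:
                    E           A           B
  I             1.836     0.01921       12.26
  C          0.002513   -0.001675 -8.3750e-04
  E             1.839     0.01754       12.26
  solve Keq expr → x = -8.3750e-04; check Q = 6.0660e-04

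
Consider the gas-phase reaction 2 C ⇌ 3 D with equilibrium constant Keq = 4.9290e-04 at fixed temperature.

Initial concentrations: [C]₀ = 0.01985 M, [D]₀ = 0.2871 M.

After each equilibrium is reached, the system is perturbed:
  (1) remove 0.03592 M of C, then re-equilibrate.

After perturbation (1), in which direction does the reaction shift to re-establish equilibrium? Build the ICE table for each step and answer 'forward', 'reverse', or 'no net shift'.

Direction: reverse

Q₀ = 60.06 vs Keq = 4.9290e-04 ⇒ Q>K, reverse
Step 1:
                   C          D
  I          0.01985     0.2871
  C           0.1738    -0.2607
  E           0.1936    0.02644
  solve Keq expr → x = -0.08689; check Q = 4.9290e-04
Then remove 0.03592 M of C.
Step 2:
                   C          D
  I           0.1577    0.02644
  C         0.002116  -0.003174
  E           0.1598    0.02326
  solve Keq expr → x = -0.001058; check Q = 4.9290e-04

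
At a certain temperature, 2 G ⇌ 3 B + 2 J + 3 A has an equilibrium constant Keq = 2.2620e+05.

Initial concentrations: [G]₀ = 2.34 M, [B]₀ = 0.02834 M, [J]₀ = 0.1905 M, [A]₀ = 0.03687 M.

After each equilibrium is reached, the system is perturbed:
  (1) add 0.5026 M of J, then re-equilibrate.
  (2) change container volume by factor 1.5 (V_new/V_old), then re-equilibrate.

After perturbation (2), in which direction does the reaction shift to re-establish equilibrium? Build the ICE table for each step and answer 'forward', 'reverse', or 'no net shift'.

Direction: forward

Q₀ = 7.5610e-12 vs Keq = 2.2620e+05 ⇒ Q<K, forward
Step 1:
                  G         B         J         A
  Initial      2.34   0.02834    0.1905   0.03687
  Change     -2.165     3.248     2.165     3.248
  Equil      0.1748     3.276     2.356     3.285
  solve Keq expr → x = 1.083; check Q = 2.2620e+05
Then add 0.5026 M of J.
Step 2:
                  G         B         J         A
  Initial    0.1748     3.276     2.858     3.285
  Change    0.02745  -0.04118  -0.02745  -0.04118
  Equil      0.2023     3.235     2.831     3.243
  solve Keq expr → x = -0.01373; check Q = 2.2620e+05
Then change container volume by factor 1.5 (V_new/V_old).
Step 3:
                  G         B         J         A
  Initial    0.1349     2.157     1.887     2.162
  Change   -0.08523    0.1278   0.08523    0.1278
  Equil     0.04963     2.284     1.972      2.29
  solve Keq expr → x = 0.04262; check Q = 2.2620e+05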